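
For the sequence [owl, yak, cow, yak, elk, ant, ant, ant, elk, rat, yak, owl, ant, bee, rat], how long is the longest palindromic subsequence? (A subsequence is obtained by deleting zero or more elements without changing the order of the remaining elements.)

9

Using dp[i][j] = 2 + dp[i+1][j−1] if the ends match, else max(dp[i+1][j], dp[i][j−1]):
dp[1][15] = 9. A witness is owl yak elk ant ant ant elk yak owl at positions 1,2,5,6,7,8,9,11,12.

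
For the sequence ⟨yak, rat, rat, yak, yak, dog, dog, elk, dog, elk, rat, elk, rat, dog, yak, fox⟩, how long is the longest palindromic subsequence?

One longest palindromic subsequence is yak rat rat elk dog elk rat rat yak (positions 1,2,3,8,9,10,11,13,15); it reads the same forward and backward, and the interval DP gives dp[1][16] = 9.

9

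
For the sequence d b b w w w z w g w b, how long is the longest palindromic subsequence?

7

One longest palindromic subsequence is bwwzwwb (positions 2,4,6,7,8,10,11); it reads the same forward and backward, and the interval DP gives dp[1][11] = 7.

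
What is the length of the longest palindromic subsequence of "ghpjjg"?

One longest palindromic subsequence is gjjg (positions 1,4,5,6); it reads the same forward and backward, and the interval DP gives dp[1][6] = 4.

4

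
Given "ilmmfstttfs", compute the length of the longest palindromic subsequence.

5

One longest palindromic subsequence is sttts (positions 6,7,8,9,11); it reads the same forward and backward, and the interval DP gives dp[1][11] = 5.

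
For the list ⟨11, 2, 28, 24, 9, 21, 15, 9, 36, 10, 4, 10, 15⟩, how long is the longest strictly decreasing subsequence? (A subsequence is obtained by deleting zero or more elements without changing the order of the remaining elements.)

6

Scanning left to right, the best length ending at each element is: 11→1, 2→2, 28→1, 24→2, 9→3, 21→3, 15→4, 9→5, 36→1, 10→5, 4→6, 10→5, 15→4.
So the longest decreasing subsequence has length 6, e.g. 28, 24, 21, 15, 9, 4.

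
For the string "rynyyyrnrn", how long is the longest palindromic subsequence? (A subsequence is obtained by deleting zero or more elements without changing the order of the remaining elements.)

Using dp[i][j] = 2 + dp[i+1][j−1] if the ends match, else max(dp[i+1][j], dp[i][j−1]):
dp[1][10] = 7. A witness is rnyyynr at positions 1,3,4,5,6,8,9.

7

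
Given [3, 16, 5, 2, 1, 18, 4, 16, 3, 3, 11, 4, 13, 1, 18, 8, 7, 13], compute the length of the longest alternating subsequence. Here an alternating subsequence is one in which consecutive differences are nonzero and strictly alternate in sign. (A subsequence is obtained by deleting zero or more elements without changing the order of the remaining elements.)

14

A longest alternating subsequence is 3, 16, 5, 18, 4, 16, 3, 11, 4, 13, 1, 18, 8, 13 (positions 1,2,3,6,7,8,9,11,12,13,14,15,16,18); its 13 consecutive differences strictly alternate in sign, and length 14 is optimal.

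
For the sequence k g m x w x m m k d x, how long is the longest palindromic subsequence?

One longest palindromic subsequence is kmxwxmk (positions 1,3,4,5,6,8,9); it reads the same forward and backward, and the interval DP gives dp[1][11] = 7.

7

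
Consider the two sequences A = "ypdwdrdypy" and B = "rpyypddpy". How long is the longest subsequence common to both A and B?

A longest common subsequence is ypddpy (length 6); the LCS DP confirms no longer common subsequence exists.

6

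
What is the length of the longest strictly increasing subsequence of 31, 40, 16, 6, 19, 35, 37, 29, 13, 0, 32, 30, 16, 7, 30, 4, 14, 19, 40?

5

One longest increasing subsequence is 16, 19, 35, 37, 40 (positions 3,5,6,7,19), of length 5; no longer one exists.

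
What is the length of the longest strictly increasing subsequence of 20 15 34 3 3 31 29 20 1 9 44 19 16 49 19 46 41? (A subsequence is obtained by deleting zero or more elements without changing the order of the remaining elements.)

5

Let dp[i] be the longest increasing subsequence ending at position i. Then dp = [1, 1, 2, 1, 1, 2, 2, 2, 1, 2, 3, 3, 3, 4, 4, 5, 5].
The maximum is 5; one witness is 3, 9, 16, 19, 46 at positions 4,10,13,15,16.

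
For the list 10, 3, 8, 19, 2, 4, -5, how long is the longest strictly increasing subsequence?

3

One longest increasing subsequence is 3, 8, 19 (positions 2,3,4), of length 3; no longer one exists.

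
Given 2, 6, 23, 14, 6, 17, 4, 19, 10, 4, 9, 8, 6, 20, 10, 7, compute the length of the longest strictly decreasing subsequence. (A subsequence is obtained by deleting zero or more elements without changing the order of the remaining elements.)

6

Scanning left to right, the best length ending at each element is: 2→1, 6→1, 23→1, 14→2, 6→3, 17→2, 4→4, 19→2, 10→3, 4→4, 9→4, 8→5, 6→6, 20→2, 10→3, 7→6.
So the longest decreasing subsequence has length 6, e.g. 23, 14, 10, 9, 8, 6.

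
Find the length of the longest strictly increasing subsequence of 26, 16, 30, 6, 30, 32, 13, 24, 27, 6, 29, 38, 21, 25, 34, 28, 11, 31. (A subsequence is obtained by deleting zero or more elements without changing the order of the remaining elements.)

One longest increasing subsequence is 6, 13, 24, 27, 29, 38 (positions 4,7,8,9,11,12), of length 6; no longer one exists.

6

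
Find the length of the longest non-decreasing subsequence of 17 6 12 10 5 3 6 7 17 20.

Scanning left to right, the best length ending at each element is: 17→1, 6→1, 12→2, 10→2, 5→1, 3→1, 6→2, 7→3, 17→4, 20→5.
So the longest non-decreasing subsequence has length 5, e.g. 6, 6, 7, 17, 20.

5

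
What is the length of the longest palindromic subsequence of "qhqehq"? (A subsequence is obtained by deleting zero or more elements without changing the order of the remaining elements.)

Using dp[i][j] = 2 + dp[i+1][j−1] if the ends match, else max(dp[i+1][j], dp[i][j−1]):
dp[1][6] = 5. A witness is qhehq at positions 1,2,4,5,6.

5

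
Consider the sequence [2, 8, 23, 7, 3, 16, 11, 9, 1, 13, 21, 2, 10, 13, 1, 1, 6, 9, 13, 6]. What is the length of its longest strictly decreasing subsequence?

Scanning left to right, the best length ending at each element is: 2→1, 8→1, 23→1, 7→2, 3→3, 16→2, 11→3, 9→4, 1→5, 13→3, 21→2, 2→5, 10→4, 13→3, 1→6, 1→6, 6→5, 9→5, 13→3, 6→6.
So the longest decreasing subsequence has length 6, e.g. 23, 16, 11, 9, 2, 1.

6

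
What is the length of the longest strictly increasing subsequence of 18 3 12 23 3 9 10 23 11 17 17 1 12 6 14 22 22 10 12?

7

Scanning left to right, the best length ending at each element is: 18→1, 3→1, 12→2, 23→3, 3→1, 9→2, 10→3, 23→4, 11→4, 17→5, 17→5, 1→1, 12→5, 6→2, 14→6, 22→7, 22→7, 10→3, 12→5.
So the longest increasing subsequence has length 7, e.g. 3, 9, 10, 11, 12, 14, 22.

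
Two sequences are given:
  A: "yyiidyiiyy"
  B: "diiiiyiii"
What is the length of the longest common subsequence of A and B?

A longest common subsequence is iiyii (length 5); the LCS DP confirms no longer common subsequence exists.

5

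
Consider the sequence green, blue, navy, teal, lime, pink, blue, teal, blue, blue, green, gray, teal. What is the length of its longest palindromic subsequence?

One longest palindromic subsequence is green blue blue teal blue blue green (positions 1,2,7,8,9,10,11); it reads the same forward and backward, and the interval DP gives dp[1][13] = 7.

7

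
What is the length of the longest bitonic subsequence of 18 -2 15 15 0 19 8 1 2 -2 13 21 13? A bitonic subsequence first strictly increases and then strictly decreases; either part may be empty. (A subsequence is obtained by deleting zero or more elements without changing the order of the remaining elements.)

Let inc[i] be the LIS ending at i and dec[i] the longest strictly decreasing subsequence starting at i. inc = [1, 1, 2, 2, 2, 3, 3, 3, 4, 1, 5, 6, 5], dec = [5, 1, 4, 4, 2, 4, 3, 2, 2, 1, 1, 2, 1].
max_i inc[i]+dec[i]−1 = 7, with one witness -2, 0, 1, 2, 13, 21, 13.

7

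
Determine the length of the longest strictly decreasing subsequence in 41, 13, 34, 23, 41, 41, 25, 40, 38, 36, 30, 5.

6

Let dp[i] be the longest decreasing subsequence ending at position i. Then dp = [1, 2, 2, 3, 1, 1, 3, 2, 3, 4, 5, 6].
The maximum is 6; one witness is 41, 40, 38, 36, 30, 5 at positions 1,8,9,10,11,12.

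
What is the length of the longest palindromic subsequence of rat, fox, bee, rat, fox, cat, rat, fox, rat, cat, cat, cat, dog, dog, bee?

7

One longest palindromic subsequence is bee cat rat fox rat cat bee (positions 3,6,7,8,9,12,15); it reads the same forward and backward, and the interval DP gives dp[1][15] = 7.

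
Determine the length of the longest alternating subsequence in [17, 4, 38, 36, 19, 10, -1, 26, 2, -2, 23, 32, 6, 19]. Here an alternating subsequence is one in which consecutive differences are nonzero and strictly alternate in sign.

9

Track the best alternating length ending on an up-step vs a down-step at each position: up/down = 1/1, 1/2, 3/1, 3/4, 3/4, 3/4, 1/4, 5/4, 5/6, 1/6, 7/6, 7/4, 7/8, 9/8.
The maximum over both is 9; one such subsequence is 17, 4, 38, 19, 26, 2, 23, 6, 19.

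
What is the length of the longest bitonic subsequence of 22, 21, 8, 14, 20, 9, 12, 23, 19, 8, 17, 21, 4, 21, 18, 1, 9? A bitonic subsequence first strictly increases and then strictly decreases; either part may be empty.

One longest bitonic subsequence is 8, 14, 20, 23, 19, 17, 4, 1 (positions 3,4,5,8,9,11,13,16): it rises to 23 then falls. Length 8 is optimal.

8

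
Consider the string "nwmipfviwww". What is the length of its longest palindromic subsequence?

One longest palindromic subsequence is wiviw (positions 2,4,7,8,11); it reads the same forward and backward, and the interval DP gives dp[1][11] = 5.

5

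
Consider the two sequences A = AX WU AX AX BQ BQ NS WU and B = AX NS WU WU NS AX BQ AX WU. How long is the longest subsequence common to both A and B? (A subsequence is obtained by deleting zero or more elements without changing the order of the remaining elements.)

A longest common subsequence is AX, WU, AX, AX, WU (length 5); the LCS DP confirms no longer common subsequence exists.

5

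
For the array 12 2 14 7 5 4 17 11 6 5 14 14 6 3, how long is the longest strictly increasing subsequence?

4

Let dp[i] be the longest increasing subsequence ending at position i. Then dp = [1, 1, 2, 2, 2, 2, 3, 3, 3, 3, 4, 4, 4, 2].
The maximum is 4; one witness is 2, 7, 11, 14 at positions 2,4,8,11.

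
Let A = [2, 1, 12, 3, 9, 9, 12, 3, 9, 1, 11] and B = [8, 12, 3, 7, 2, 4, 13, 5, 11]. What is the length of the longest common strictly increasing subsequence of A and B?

2

For each value that appears in both, track the longest common increasing run ending there.
The best achievable length is 2; one witness is 3, 11 (A-positions 4,11, B-positions 3,9).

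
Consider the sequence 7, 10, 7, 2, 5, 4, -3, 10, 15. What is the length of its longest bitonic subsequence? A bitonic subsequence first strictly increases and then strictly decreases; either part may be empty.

6

Let inc[i] be the LIS ending at i and dec[i] the longest strictly decreasing subsequence starting at i. inc = [1, 2, 1, 1, 2, 2, 1, 3, 4], dec = [4, 5, 4, 2, 3, 2, 1, 1, 1].
max_i inc[i]+dec[i]−1 = 6, with one witness 7, 10, 7, 5, 4, -3.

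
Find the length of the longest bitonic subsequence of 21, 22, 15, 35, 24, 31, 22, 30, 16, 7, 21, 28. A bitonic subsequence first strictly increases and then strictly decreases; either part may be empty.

One longest bitonic subsequence is 21, 22, 35, 31, 30, 16, 7 (positions 1,2,4,6,8,9,10): it rises to 35 then falls. Length 7 is optimal.

7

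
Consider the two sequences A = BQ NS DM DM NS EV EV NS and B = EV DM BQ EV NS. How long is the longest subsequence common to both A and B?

3

Backtracking the LCS table gives one alignment: BQ (A1,B3) → EV (A7,B4) → NS (A8,B5).
So the longest common subsequence has length 3.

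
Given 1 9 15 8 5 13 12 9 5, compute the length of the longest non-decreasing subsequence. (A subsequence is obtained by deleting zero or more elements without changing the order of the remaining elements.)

3

Scanning left to right, the best length ending at each element is: 1→1, 9→2, 15→3, 8→2, 5→2, 13→3, 12→3, 9→3, 5→3.
So the longest non-decreasing subsequence has length 3, e.g. 1, 9, 15.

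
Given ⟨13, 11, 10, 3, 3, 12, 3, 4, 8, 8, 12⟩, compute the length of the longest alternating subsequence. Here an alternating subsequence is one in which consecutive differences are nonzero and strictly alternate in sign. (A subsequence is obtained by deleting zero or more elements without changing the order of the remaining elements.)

5

A longest alternating subsequence is 13, 11, 12, 3, 4 (positions 1,2,6,7,8); its 4 consecutive differences strictly alternate in sign, and length 5 is optimal.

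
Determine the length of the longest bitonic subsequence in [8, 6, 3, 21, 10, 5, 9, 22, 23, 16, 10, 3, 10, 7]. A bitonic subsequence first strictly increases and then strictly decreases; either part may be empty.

Let inc[i] be the LIS ending at i and dec[i] the longest strictly decreasing subsequence starting at i. inc = [1, 1, 1, 2, 2, 2, 3, 4, 5, 4, 4, 1, 4, 3], dec = [4, 3, 1, 4, 3, 2, 2, 4, 4, 3, 2, 1, 2, 1].
max_i inc[i]+dec[i]−1 = 8, with one witness 3, 5, 9, 22, 23, 16, 10, 7.

8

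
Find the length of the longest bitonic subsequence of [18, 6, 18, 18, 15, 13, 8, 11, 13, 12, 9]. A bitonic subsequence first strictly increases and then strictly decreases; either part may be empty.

Let inc[i] be the LIS ending at i and dec[i] the longest strictly decreasing subsequence starting at i. inc = [1, 1, 2, 2, 2, 2, 2, 3, 4, 4, 3], dec = [5, 1, 5, 5, 4, 3, 1, 2, 3, 2, 1].
max_i inc[i]+dec[i]−1 = 6, with one witness 6, 18, 15, 13, 12, 9.

6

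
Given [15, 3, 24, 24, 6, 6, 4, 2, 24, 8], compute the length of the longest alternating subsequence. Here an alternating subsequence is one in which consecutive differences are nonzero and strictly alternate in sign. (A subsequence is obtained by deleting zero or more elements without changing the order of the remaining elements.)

A longest alternating subsequence is 15, 3, 24, 6, 24, 8 (positions 1,2,3,5,9,10); its 5 consecutive differences strictly alternate in sign, and length 6 is optimal.

6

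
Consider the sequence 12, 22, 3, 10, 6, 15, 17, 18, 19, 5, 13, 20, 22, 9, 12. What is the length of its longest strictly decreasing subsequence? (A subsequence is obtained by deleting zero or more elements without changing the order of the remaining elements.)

4

Scanning left to right, the best length ending at each element is: 12→1, 22→1, 3→2, 10→2, 6→3, 15→2, 17→2, 18→2, 19→2, 5→4, 13→3, 20→2, 22→1, 9→4, 12→4.
So the longest decreasing subsequence has length 4, e.g. 12, 10, 6, 5.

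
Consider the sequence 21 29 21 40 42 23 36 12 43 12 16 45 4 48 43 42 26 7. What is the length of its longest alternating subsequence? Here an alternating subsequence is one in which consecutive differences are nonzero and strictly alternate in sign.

13

Track the best alternating length ending on an up-step vs a down-step at each position: up/down = 1/1, 2/1, 1/3, 4/1, 4/1, 4/5, 6/5, 1/7, 8/1, 1/9, 10/9, 10/1, 1/11, 12/1, 12/13, 12/13, 12/13, 12/13.
The maximum over both is 13; one such subsequence is 21, 29, 21, 40, 23, 36, 12, 43, 12, 16, 4, 48, 43.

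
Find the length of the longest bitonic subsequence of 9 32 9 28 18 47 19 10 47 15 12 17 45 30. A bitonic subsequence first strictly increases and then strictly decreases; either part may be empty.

6

Let inc[i] be the LIS ending at i and dec[i] the longest strictly decreasing subsequence starting at i. inc = [1, 2, 1, 2, 2, 3, 3, 2, 4, 3, 3, 4, 5, 5], dec = [1, 5, 1, 4, 3, 4, 3, 1, 3, 2, 1, 1, 2, 1].
max_i inc[i]+dec[i]−1 = 6, with one witness 9, 32, 28, 19, 15, 12.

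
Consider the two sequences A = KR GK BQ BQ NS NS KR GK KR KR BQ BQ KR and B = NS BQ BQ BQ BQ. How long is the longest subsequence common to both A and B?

4

A longest common subsequence is BQ, BQ, BQ, BQ (length 4); the LCS DP confirms no longer common subsequence exists.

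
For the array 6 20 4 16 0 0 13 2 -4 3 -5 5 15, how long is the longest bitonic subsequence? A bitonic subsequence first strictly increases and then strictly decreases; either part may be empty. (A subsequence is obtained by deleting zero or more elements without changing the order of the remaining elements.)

Let inc[i] be the LIS ending at i and dec[i] the longest strictly decreasing subsequence starting at i. inc = [1, 2, 1, 2, 1, 1, 2, 2, 1, 3, 1, 4, 5], dec = [5, 6, 4, 5, 3, 3, 4, 3, 2, 2, 1, 1, 1].
max_i inc[i]+dec[i]−1 = 7, with one witness 6, 20, 16, 13, 2, -4, -5.

7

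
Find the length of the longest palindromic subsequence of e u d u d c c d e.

6

One longest palindromic subsequence is edccde (positions 1,3,6,7,8,9); it reads the same forward and backward, and the interval DP gives dp[1][9] = 6.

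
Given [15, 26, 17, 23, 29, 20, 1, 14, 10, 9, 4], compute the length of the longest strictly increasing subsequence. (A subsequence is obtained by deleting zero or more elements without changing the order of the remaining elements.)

4

One longest increasing subsequence is 15, 17, 23, 29 (positions 1,3,4,5), of length 4; no longer one exists.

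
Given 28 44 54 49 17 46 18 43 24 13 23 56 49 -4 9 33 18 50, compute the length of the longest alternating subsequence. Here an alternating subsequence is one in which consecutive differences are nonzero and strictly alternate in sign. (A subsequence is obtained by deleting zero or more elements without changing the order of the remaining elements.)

Track the best alternating length ending on an up-step vs a down-step at each position: up/down = 1/1, 2/1, 2/1, 2/3, 1/3, 4/3, 4/5, 6/5, 6/7, 1/7, 8/7, 8/1, 8/9, 1/9, 10/9, 10/9, 10/11, 12/9.
The maximum over both is 12; one such subsequence is 28, 44, 17, 46, 18, 43, 13, 23, -4, 33, 18, 50.

12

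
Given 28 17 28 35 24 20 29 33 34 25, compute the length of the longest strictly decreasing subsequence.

Let dp[i] be the longest decreasing subsequence ending at position i. Then dp = [1, 2, 1, 1, 2, 3, 2, 2, 2, 3].
The maximum is 3; one witness is 28, 24, 20 at positions 1,5,6.

3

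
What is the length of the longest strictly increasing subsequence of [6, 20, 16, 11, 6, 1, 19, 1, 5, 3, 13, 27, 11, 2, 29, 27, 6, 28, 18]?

One longest increasing subsequence is 6, 16, 19, 27, 29 (positions 1,3,7,12,15), of length 5; no longer one exists.

5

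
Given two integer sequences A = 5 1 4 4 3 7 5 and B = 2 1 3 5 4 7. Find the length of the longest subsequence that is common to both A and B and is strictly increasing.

3

A longest common strictly increasing subsequence is 1, 3, 5 (length 3); it appears in order in both A and B, and no longer such subsequence exists.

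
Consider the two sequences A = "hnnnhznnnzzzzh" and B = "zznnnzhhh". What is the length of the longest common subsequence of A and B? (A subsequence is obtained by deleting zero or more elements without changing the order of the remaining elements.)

Backtracking the LCS table gives one alignment: z (A6,B2) → n (A7,B3) → n (A8,B4) → n (A9,B5) → z (A10,B6) → h (A14,B9).
So the longest common subsequence has length 6.

6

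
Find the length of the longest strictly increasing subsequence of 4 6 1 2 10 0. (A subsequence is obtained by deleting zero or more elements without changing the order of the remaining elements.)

Scanning left to right, the best length ending at each element is: 4→1, 6→2, 1→1, 2→2, 10→3, 0→1.
So the longest increasing subsequence has length 3, e.g. 4, 6, 10.

3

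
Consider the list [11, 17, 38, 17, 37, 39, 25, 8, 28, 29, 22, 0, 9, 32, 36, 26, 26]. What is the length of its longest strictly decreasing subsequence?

Let dp[i] be the longest decreasing subsequence ending at position i. Then dp = [1, 1, 1, 2, 2, 1, 3, 4, 3, 3, 4, 5, 5, 3, 3, 4, 4].
The maximum is 5; one witness is 38, 37, 25, 8, 0 at positions 3,5,7,8,12.

5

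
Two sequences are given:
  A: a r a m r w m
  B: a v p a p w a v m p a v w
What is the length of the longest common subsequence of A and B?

Backtracking the LCS table gives one alignment: a (A1,B4) → a (A3,B7) → m (A4,B9) → w (A6,B13).
So the longest common subsequence has length 4.

4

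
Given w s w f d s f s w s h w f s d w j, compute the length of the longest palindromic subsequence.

One longest palindromic subsequence is wdsfwhwfsdw (positions 3,5,6,7,9,11,12,13,14,15,16); it reads the same forward and backward, and the interval DP gives dp[1][17] = 11.

11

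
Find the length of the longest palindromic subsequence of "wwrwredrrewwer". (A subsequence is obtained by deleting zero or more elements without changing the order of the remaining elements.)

One longest palindromic subsequence is wwrrdrrww (positions 1,2,3,5,7,8,9,11,12); it reads the same forward and backward, and the interval DP gives dp[1][14] = 9.

9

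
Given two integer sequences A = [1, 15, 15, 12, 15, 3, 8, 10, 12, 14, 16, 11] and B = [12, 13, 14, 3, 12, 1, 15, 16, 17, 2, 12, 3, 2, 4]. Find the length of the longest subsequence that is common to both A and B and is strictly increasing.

A longest common strictly increasing subsequence is 12, 14, 16 (length 3); it appears in order in both A and B, and no longer such subsequence exists.

3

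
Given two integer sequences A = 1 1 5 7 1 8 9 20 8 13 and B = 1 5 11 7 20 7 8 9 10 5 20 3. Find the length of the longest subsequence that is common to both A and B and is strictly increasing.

For each value that appears in both, track the longest common increasing run ending there.
The best achievable length is 6; one witness is 1, 5, 7, 8, 9, 20 (A-positions 1,3,4,6,7,8, B-positions 1,2,4,7,8,11).

6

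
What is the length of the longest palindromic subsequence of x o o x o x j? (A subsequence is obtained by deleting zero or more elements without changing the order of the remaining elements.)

5

Using dp[i][j] = 2 + dp[i+1][j−1] if the ends match, else max(dp[i+1][j], dp[i][j−1]):
dp[1][7] = 5. A witness is xoxox at positions 1,2,4,5,6.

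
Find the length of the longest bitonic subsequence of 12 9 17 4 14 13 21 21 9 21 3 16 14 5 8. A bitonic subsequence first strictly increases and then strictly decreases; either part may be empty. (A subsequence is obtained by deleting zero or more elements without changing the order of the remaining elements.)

One longest bitonic subsequence is 12, 17, 14, 13, 9, 8 (positions 1,3,5,6,9,15): it rises to 17 then falls. Length 6 is optimal.

6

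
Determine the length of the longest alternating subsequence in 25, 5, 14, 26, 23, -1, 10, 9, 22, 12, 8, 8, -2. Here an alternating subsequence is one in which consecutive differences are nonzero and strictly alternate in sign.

Track the best alternating length ending on an up-step vs a down-step at each position: up/down = 1/1, 1/2, 3/2, 3/1, 3/4, 1/4, 5/4, 5/6, 7/4, 7/8, 5/8, 5/8, 1/8.
The maximum over both is 8; one such subsequence is 25, 5, 14, -1, 10, 9, 22, 12.

8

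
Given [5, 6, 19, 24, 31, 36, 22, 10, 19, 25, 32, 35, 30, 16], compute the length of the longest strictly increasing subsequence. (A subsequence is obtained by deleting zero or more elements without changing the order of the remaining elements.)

Scanning left to right, the best length ending at each element is: 5→1, 6→2, 19→3, 24→4, 31→5, 36→6, 22→4, 10→3, 19→4, 25→5, 32→6, 35→7, 30→6, 16→4.
So the longest increasing subsequence has length 7, e.g. 5, 6, 19, 24, 31, 32, 35.

7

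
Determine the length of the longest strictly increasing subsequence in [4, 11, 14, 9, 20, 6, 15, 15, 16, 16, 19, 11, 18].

Let dp[i] be the longest increasing subsequence ending at position i. Then dp = [1, 2, 3, 2, 4, 2, 4, 4, 5, 5, 6, 3, 6].
The maximum is 6; one witness is 4, 11, 14, 15, 16, 19 at positions 1,2,3,7,9,11.

6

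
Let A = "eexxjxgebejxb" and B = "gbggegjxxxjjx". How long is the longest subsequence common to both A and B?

A longest common subsequence is exxjjx (length 6); the LCS DP confirms no longer common subsequence exists.

6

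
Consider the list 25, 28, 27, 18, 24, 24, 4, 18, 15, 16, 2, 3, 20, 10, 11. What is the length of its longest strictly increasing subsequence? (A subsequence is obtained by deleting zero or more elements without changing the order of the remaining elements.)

Let dp[i] be the longest increasing subsequence ending at position i. Then dp = [1, 2, 2, 1, 2, 2, 1, 2, 2, 3, 1, 2, 4, 3, 4].
The maximum is 4; one witness is 4, 15, 16, 20 at positions 7,9,10,13.

4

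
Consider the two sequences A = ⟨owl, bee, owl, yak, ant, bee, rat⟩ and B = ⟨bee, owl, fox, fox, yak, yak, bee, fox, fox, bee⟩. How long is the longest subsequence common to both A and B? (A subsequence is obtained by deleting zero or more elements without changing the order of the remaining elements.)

Backtracking the LCS table gives one alignment: bee (A2,B1) → owl (A3,B2) → yak (A4,B6) → bee (A6,B10).
So the longest common subsequence has length 4.

4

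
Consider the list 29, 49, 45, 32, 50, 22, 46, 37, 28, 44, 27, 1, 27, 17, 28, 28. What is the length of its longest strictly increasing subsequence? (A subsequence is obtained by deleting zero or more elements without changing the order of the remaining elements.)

Scanning left to right, the best length ending at each element is: 29→1, 49→2, 45→2, 32→2, 50→3, 22→1, 46→3, 37→3, 28→2, 44→4, 27→2, 1→1, 27→2, 17→2, 28→3, 28→3.
So the longest increasing subsequence has length 4, e.g. 29, 32, 37, 44.

4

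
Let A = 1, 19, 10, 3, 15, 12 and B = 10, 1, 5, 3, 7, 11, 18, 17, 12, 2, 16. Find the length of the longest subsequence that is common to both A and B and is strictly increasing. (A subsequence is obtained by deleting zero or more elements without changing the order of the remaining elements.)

A longest common strictly increasing subsequence is 1, 3, 12 (length 3); it appears in order in both A and B, and no longer such subsequence exists.

3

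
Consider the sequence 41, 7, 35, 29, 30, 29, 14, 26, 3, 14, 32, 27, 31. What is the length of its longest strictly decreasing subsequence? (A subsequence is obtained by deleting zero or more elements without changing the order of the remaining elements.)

6

Scanning left to right, the best length ending at each element is: 41→1, 7→2, 35→2, 29→3, 30→3, 29→4, 14→5, 26→5, 3→6, 14→6, 32→3, 27→5, 31→4.
So the longest decreasing subsequence has length 6, e.g. 41, 35, 30, 29, 14, 3.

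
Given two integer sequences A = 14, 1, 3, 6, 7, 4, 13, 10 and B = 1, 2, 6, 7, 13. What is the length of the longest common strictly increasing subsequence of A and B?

For each value that appears in both, track the longest common increasing run ending there.
The best achievable length is 4; one witness is 1, 6, 7, 13 (A-positions 2,4,5,7, B-positions 1,3,4,5).

4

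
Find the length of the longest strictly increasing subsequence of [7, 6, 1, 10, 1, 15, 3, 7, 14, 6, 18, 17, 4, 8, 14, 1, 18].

Let dp[i] be the longest increasing subsequence ending at position i. Then dp = [1, 1, 1, 2, 1, 3, 2, 3, 4, 3, 5, 5, 3, 4, 5, 1, 6].
The maximum is 6; one witness is 1, 3, 7, 14, 17, 18 at positions 3,7,8,9,12,17.

6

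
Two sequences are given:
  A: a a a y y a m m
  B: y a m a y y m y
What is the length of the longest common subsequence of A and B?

Backtracking the LCS table gives one alignment: a (A1,B2) → a (A3,B4) → y (A4,B5) → y (A5,B6) → m (A7,B7).
So the longest common subsequence has length 5.

5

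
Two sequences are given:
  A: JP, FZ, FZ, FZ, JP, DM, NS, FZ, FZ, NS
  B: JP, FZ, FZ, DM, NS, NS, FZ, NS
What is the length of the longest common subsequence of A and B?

Backtracking the LCS table gives one alignment: JP (A1,B1) → FZ (A3,B2) → FZ (A4,B3) → DM (A6,B4) → NS (A7,B6) → FZ (A9,B7) → NS (A10,B8).
So the longest common subsequence has length 7.

7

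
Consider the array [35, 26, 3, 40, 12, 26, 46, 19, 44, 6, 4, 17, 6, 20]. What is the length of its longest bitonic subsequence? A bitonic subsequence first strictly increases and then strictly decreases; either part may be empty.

Let inc[i] be the LIS ending at i and dec[i] the longest strictly decreasing subsequence starting at i. inc = [1, 1, 1, 2, 2, 3, 4, 3, 4, 2, 2, 3, 3, 4], dec = [5, 4, 1, 5, 3, 4, 4, 3, 3, 2, 1, 2, 1, 1].
max_i inc[i]+dec[i]−1 = 7, with one witness 3, 12, 26, 46, 44, 17, 6.

7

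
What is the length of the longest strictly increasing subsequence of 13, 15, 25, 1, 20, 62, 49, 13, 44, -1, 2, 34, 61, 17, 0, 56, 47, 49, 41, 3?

Let dp[i] be the longest increasing subsequence ending at position i. Then dp = [1, 2, 3, 1, 3, 4, 4, 2, 4, 1, 2, 4, 5, 3, 2, 5, 5, 6, 5, 3].
The maximum is 6; one witness is 13, 15, 25, 44, 47, 49 at positions 1,2,3,9,17,18.

6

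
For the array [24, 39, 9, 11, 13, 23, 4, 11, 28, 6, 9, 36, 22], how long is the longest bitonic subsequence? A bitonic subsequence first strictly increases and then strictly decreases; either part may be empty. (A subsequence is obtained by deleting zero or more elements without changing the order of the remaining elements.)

7

One longest bitonic subsequence is 9, 11, 13, 23, 28, 36, 22 (positions 3,4,5,6,9,12,13): it rises to 36 then falls. Length 7 is optimal.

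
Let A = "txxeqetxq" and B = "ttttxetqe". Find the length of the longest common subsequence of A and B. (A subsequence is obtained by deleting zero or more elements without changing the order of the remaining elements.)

5

A longest common subsequence is txeqe (length 5); the LCS DP confirms no longer common subsequence exists.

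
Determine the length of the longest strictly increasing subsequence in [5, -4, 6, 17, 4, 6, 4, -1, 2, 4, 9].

5

Let dp[i] be the longest increasing subsequence ending at position i. Then dp = [1, 1, 2, 3, 2, 3, 2, 2, 3, 4, 5].
The maximum is 5; one witness is -4, -1, 2, 4, 9 at positions 2,8,9,10,11.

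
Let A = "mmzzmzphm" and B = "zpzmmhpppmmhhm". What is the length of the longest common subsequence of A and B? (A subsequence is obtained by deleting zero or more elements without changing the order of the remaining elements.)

6

Backtracking the LCS table gives one alignment: z (A3,B1) → z (A4,B3) → m (A5,B5) → p (A7,B9) → h (A8,B13) → m (A9,B14).
So the longest common subsequence has length 6.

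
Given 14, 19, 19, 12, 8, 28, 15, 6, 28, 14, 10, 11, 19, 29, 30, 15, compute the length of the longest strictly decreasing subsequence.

Let dp[i] be the longest decreasing subsequence ending at position i. Then dp = [1, 1, 1, 2, 3, 1, 2, 4, 1, 3, 4, 4, 2, 1, 1, 3].
The maximum is 4; one witness is 14, 12, 8, 6 at positions 1,4,5,8.

4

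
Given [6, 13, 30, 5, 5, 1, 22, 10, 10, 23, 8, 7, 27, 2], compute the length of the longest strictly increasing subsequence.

5

One longest increasing subsequence is 6, 13, 22, 23, 27 (positions 1,2,7,10,13), of length 5; no longer one exists.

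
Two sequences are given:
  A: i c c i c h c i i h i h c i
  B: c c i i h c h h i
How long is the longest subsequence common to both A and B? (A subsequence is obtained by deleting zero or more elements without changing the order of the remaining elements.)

A longest common subsequence is ccihchhi (length 8); the LCS DP confirms no longer common subsequence exists.

8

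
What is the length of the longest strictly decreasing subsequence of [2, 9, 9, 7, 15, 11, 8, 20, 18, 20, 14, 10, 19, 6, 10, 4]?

6

One longest decreasing subsequence is 20, 18, 14, 10, 6, 4 (positions 8,9,11,12,14,16), of length 6; no longer one exists.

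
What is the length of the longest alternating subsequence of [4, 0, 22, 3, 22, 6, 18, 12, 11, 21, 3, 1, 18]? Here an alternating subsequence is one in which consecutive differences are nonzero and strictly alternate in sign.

Track the best alternating length ending on an up-step vs a down-step at each position: up/down = 1/1, 1/2, 3/1, 3/4, 5/1, 5/6, 7/6, 7/8, 7/8, 9/6, 3/10, 3/10, 11/10.
The maximum over both is 11; one such subsequence is 4, 0, 22, 3, 22, 6, 18, 12, 21, 3, 18.

11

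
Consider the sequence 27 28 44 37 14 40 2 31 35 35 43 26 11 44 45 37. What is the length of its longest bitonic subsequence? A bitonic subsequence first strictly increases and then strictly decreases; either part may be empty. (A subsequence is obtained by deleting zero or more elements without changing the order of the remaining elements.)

8

One longest bitonic subsequence is 27, 28, 37, 40, 43, 44, 45, 37 (positions 1,2,4,6,11,14,15,16): it rises to 45 then falls. Length 8 is optimal.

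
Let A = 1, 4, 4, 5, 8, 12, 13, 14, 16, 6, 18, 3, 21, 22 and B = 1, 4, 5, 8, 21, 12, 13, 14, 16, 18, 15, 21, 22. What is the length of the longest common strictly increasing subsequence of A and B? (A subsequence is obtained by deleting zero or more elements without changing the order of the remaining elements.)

For each value that appears in both, track the longest common increasing run ending there.
The best achievable length is 11; one witness is 1, 4, 5, 8, 12, 13, 14, 16, 18, 21, 22 (A-positions 1,2,4,5,6,7,8,9,11,13,14, B-positions 1,2,3,4,6,7,8,9,10,12,13).

11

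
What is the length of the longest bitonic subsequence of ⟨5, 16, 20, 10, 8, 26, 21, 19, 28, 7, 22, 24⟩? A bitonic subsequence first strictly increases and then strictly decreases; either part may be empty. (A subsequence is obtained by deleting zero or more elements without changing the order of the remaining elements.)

One longest bitonic subsequence is 5, 16, 20, 26, 21, 19, 7 (positions 1,2,3,6,7,8,10): it rises to 26 then falls. Length 7 is optimal.

7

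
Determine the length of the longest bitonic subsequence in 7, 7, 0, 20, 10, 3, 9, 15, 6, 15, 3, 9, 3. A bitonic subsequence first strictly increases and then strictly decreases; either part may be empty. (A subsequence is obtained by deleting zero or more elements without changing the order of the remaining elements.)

6

Let inc[i] be the LIS ending at i and dec[i] the longest strictly decreasing subsequence starting at i. inc = [1, 1, 1, 2, 2, 2, 3, 4, 3, 4, 2, 4, 2], dec = [3, 3, 1, 5, 4, 1, 3, 3, 2, 3, 1, 2, 1].
max_i inc[i]+dec[i]−1 = 6, with one witness 7, 20, 10, 9, 6, 3.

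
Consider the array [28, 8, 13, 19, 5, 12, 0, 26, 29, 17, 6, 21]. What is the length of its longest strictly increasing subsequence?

One longest increasing subsequence is 8, 13, 19, 26, 29 (positions 2,3,4,8,9), of length 5; no longer one exists.

5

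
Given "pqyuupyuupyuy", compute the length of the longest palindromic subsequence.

8

One longest palindromic subsequence is yuyuuyuy (positions 3,4,7,8,9,11,12,13); it reads the same forward and backward, and the interval DP gives dp[1][13] = 8.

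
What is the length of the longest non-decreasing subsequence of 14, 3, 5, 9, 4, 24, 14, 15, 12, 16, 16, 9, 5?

7

One longest non-decreasing subsequence is 3, 5, 9, 14, 15, 16, 16 (positions 2,3,4,7,8,10,11), of length 7; no longer one exists.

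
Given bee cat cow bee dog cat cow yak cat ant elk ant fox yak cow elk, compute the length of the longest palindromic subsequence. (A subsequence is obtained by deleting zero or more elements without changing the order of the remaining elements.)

7

One longest palindromic subsequence is cow yak ant elk ant yak cow (positions 7,8,10,11,12,14,15); it reads the same forward and backward, and the interval DP gives dp[1][16] = 7.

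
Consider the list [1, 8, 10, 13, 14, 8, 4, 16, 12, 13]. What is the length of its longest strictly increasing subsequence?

6

Let dp[i] be the longest increasing subsequence ending at position i. Then dp = [1, 2, 3, 4, 5, 2, 2, 6, 4, 5].
The maximum is 6; one witness is 1, 8, 10, 13, 14, 16 at positions 1,2,3,4,5,8.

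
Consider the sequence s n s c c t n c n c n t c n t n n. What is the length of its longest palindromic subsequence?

11

One longest palindromic subsequence is ntncncncntn (positions 2,6,7,8,9,10,11,13,14,15,17); it reads the same forward and backward, and the interval DP gives dp[1][17] = 11.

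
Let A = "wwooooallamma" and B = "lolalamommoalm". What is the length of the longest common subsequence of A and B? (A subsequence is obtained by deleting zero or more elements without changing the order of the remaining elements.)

Backtracking the LCS table gives one alignment: o (A3,B2) → a (A7,B4) → l (A9,B5) → a (A10,B6) → m (A11,B9) → m (A12,B10) → a (A13,B12).
So the longest common subsequence has length 7.

7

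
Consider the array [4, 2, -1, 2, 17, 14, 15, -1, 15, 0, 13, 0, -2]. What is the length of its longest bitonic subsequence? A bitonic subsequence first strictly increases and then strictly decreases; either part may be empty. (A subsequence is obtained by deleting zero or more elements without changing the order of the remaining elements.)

One longest bitonic subsequence is -1, 2, 17, 15, 13, 0, -2 (positions 3,4,5,9,11,12,13): it rises to 17 then falls. Length 7 is optimal.

7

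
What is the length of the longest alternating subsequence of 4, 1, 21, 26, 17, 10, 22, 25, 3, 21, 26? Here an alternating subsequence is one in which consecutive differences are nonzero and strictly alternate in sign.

A longest alternating subsequence is 4, 1, 21, 17, 22, 3, 21 (positions 1,2,3,5,7,9,10); its 6 consecutive differences strictly alternate in sign, and length 7 is optimal.

7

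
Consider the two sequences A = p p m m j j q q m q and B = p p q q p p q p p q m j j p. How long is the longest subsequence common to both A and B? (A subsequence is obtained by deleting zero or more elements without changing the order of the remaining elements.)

5

A longest common subsequence is ppmjj (length 5); the LCS DP confirms no longer common subsequence exists.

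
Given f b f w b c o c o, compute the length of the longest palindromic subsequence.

3

Using dp[i][j] = 2 + dp[i+1][j−1] if the ends match, else max(dp[i+1][j], dp[i][j−1]):
dp[1][9] = 3. A witness is oco at positions 7,8,9.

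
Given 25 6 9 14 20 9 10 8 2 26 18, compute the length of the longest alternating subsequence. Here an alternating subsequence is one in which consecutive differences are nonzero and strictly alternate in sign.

8

Track the best alternating length ending on an up-step vs a down-step at each position: up/down = 1/1, 1/2, 3/2, 3/2, 3/2, 3/4, 5/4, 3/6, 1/6, 7/1, 7/8.
The maximum over both is 8; one such subsequence is 25, 6, 14, 9, 10, 8, 26, 18.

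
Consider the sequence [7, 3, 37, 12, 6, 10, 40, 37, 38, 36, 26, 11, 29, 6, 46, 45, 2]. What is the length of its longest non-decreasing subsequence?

6

Let dp[i] be the longest non-decreasing subsequence ending at position i. Then dp = [1, 1, 2, 2, 2, 3, 4, 4, 5, 4, 4, 4, 5, 3, 6, 6, 1].
The maximum is 6; one witness is 3, 6, 10, 37, 38, 46 at positions 2,5,6,8,9,15.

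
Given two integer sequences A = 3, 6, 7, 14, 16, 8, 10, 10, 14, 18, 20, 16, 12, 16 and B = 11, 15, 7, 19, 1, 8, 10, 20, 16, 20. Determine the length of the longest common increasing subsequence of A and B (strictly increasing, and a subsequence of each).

A longest common strictly increasing subsequence is 7, 8, 10, 20 (length 4); it appears in order in both A and B, and no longer such subsequence exists.

4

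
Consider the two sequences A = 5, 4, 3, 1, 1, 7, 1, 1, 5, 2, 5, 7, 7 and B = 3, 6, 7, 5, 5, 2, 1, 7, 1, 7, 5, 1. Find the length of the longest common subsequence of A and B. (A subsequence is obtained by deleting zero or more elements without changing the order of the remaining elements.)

Backtracking the LCS table gives one alignment: 3 (A3,B1) → 7 (A6,B3) → 5 (A9,B5) → 2 (A10,B6) → 7 (A12,B8) → 7 (A13,B10).
So the longest common subsequence has length 6.

6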